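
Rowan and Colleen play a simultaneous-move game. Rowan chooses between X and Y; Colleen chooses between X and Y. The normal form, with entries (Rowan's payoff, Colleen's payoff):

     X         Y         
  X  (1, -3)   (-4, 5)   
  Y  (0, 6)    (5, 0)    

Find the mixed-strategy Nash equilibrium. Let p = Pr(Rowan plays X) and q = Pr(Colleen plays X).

p = 3/7, q = 9/10

Rowan's mix must leave Colleen indifferent between X and Y.
  Colleen's expected payoff from X: p·(-3) + (1−p)·6 = -9p + 6
  Colleen's expected payoff from Y: p·5 + (1−p)·0 = 5p
  -9p + 6 = 5p  ⇒  -14p = -6  ⇒  p = 3/7.
Set Rowan's expected payoff from X equal to that from Y:
  Rowan's payoff to X: q·1 + (1−q)·(-4) = 5q - 4
  Rowan's payoff to Y: q·0 + (1−q)·5 = -5q + 5
  5q - 4 = -5q + 5  ⇒  10q = 9  ⇒  q = 9/10.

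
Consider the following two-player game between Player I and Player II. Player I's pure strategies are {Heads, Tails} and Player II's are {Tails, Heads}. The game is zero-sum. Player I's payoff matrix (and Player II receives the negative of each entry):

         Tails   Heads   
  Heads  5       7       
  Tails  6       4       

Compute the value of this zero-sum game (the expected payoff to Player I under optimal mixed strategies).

Player II's mix must leave Player I indifferent between Heads and Tails.
  Player I's payoff from Heads: q·5 + (1−q)·7 = -2q + 7
  Player I's payoff from Tails: q·6 + (1−q)·4 = 2q + 4
  -2q + 7 = 2q + 4  ⇒  -4q = -3  ⇒  q = 3/4.
The value is Player I's expected payoff against this mix (using Heads): (3/4)·5 + (1/4)·7 = 11/2.

v = 11/2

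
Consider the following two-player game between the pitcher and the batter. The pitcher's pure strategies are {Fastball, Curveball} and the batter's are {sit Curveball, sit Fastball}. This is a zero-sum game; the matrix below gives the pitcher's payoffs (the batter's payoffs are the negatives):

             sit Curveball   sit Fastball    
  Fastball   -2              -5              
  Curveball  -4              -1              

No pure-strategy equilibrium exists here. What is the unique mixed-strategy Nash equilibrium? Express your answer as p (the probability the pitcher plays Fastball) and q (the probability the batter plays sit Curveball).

In a mixed equilibrium the batter is indifferent between sit Curveball and sit Fastball; this condition fixes p.
  the batter's payoff from sit Curveball: p·2 + (1−p)·4 = -2p + 4
  the batter's payoff from sit Fastball: p·5 + (1−p)·1 = 4p + 1
  -2p + 4 = 4p + 1  ⇒  -6p = -3  ⇒  p = 1/2.
The pitcher's indifference between Fastball and Curveball determines the batter's mixing probability q:
  the pitcher's expected payoff from Fastball: q·(-2) + (1−q)·(-5) = 3q - 5
  the pitcher's expected payoff from Curveball: q·(-4) + (1−q)·(-1) = -3q - 1
  3q - 5 = -3q - 1  ⇒  6q = 4  ⇒  q = 2/3.

p = 1/2, q = 2/3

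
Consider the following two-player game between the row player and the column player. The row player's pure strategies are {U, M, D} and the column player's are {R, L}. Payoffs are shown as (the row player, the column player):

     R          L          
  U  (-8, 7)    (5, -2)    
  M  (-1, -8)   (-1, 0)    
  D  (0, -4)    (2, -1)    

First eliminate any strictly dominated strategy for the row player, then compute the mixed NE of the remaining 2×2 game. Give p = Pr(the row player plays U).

p = 1/4

The row player's strategy M is strictly dominated by D: 0 > -1 and 2 > -1. Eliminate M.
In a mixed equilibrium the column player is indifferent between R and L; this condition fixes p.
  the column player's payoff to R: p·7 + (1−p)·(-4) = 11p - 4
  the column player's payoff to L: p·(-2) + (1−p)·(-1) = -p - 1
  11p - 4 = -p - 1  ⇒  12p = 3  ⇒  p = 1/4.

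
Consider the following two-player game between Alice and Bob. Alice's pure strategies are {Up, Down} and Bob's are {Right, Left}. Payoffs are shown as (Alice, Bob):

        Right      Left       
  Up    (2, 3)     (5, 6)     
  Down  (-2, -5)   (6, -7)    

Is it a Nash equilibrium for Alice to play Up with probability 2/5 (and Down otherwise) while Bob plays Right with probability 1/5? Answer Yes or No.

Check Bob's indifference given Alice's mix p = 2/5:
  payoff from Right = -9/5; payoff from Left = -9/5 — equal.
Check Alice's indifference given Bob's mix q = 1/5:
  payoff from Up = 22/5; payoff from Down = 22/5 — equal.
Both players are indifferent, so neither can profitably deviate.

Yes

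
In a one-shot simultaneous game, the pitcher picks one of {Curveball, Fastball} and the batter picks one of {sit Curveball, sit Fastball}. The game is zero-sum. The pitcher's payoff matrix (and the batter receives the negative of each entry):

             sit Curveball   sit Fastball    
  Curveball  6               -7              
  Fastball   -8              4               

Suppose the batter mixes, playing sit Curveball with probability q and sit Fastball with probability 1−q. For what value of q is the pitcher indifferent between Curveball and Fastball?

q = 11/25

The batter's mix must leave the pitcher indifferent between Curveball and Fastball.
  the pitcher's expected payoff from Curveball: q·6 + (1−q)·(-7) = 13q - 7
  the pitcher's expected payoff from Fastball: q·(-8) + (1−q)·4 = -12q + 4
  13q - 7 = -12q + 4  ⇒  25q = 11  ⇒  q = 11/25.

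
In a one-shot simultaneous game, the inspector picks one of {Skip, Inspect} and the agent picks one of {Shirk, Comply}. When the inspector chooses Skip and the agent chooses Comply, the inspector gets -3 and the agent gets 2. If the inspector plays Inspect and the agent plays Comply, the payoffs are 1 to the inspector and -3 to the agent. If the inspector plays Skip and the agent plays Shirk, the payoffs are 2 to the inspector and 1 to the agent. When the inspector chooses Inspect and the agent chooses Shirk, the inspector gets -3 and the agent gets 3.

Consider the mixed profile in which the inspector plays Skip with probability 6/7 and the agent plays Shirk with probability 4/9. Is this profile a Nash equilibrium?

Yes

Check the agent's indifference given the inspector's mix p = 6/7:
  payoff from Shirk = 9/7; payoff from Comply = 9/7 — equal.
Check the inspector's indifference given the agent's mix q = 4/9:
  payoff from Skip = -7/9; payoff from Inspect = -7/9 — equal.
Both players are indifferent, so neither can profitably deviate.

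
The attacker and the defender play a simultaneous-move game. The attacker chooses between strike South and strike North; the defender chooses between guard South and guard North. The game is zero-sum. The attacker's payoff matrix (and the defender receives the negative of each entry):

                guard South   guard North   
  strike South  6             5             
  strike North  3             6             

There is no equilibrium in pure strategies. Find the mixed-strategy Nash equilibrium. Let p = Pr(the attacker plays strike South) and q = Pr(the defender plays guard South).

p = 3/4, q = 1/4

Set the defender's expected payoff from guard South equal to that from guard North:
  the defender's payoff from guard South: p·(-6) + (1−p)·(-3) = -3p - 3
  the defender's payoff from guard North: p·(-5) + (1−p)·(-6) = p - 6
  -3p - 3 = p - 6  ⇒  -4p = -3  ⇒  p = 3/4.
Set the attacker's expected payoff from strike South equal to that from strike North:
  the attacker's payoff to strike South: q·6 + (1−q)·5 = q + 5
  the attacker's payoff to strike North: q·3 + (1−q)·6 = -3q + 6
  q + 5 = -3q + 6  ⇒  4q = 1  ⇒  q = 1/4.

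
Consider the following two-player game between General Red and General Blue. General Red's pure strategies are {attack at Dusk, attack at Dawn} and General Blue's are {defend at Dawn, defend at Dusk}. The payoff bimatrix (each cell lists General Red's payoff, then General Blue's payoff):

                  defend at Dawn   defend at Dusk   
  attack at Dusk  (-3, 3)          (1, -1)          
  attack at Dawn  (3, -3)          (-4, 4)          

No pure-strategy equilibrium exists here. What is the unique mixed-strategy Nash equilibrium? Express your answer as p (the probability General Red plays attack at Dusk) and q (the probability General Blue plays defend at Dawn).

In a mixed equilibrium General Blue is indifferent between defend at Dawn and defend at Dusk; this condition fixes p.
  General Blue's payoff to defend at Dawn: p·3 + (1−p)·(-3) = 6p - 3
  General Blue's payoff to defend at Dusk: p·(-1) + (1−p)·4 = -5p + 4
  6p - 3 = -5p + 4  ⇒  11p = 7  ⇒  p = 7/11.
General Red's indifference between attack at Dusk and attack at Dawn determines General Blue's mixing probability q:
  General Red's payoff from attack at Dusk: q·(-3) + (1−q)·1 = -4q + 1
  General Red's payoff from attack at Dawn: q·3 + (1−q)·(-4) = 7q - 4
  -4q + 1 = 7q - 4  ⇒  -11q = -5  ⇒  q = 5/11.

p = 7/11, q = 5/11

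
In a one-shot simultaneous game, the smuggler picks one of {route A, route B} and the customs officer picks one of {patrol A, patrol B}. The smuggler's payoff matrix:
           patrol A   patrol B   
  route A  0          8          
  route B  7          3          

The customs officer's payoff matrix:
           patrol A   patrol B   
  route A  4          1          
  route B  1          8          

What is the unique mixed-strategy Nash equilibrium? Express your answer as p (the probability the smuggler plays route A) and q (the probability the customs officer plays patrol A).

p = 7/10, q = 5/12

For the customs officer to be willing to mix, the customs officer must be indifferent between patrol A and patrol B, which pins down the smuggler's mix.
  the customs officer's payoff to patrol A: p·4 + (1−p)·1 = 3p + 1
  the customs officer's payoff to patrol B: p·1 + (1−p)·8 = -7p + 8
  3p + 1 = -7p + 8  ⇒  10p = 7  ⇒  p = 7/10.
Set the smuggler's expected payoff from route A equal to that from route B:
  the smuggler's expected payoff from route A: q·0 + (1−q)·8 = -8q + 8
  the smuggler's expected payoff from route B: q·7 + (1−q)·3 = 4q + 3
  -8q + 8 = 4q + 3  ⇒  -12q = -5  ⇒  q = 5/12.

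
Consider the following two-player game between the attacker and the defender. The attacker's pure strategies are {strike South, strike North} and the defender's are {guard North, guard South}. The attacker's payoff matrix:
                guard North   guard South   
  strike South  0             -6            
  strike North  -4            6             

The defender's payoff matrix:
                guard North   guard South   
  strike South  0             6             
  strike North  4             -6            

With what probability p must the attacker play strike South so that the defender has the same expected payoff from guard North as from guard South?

For the defender to be willing to mix, the defender must be indifferent between guard North and guard South, which pins down the attacker's mix.
  the defender's expected payoff from guard North: p·0 + (1−p)·4 = -4p + 4
  the defender's expected payoff from guard South: p·6 + (1−p)·(-6) = 12p - 6
  -4p + 4 = 12p - 6  ⇒  -16p = -10  ⇒  p = 5/8.

p = 5/8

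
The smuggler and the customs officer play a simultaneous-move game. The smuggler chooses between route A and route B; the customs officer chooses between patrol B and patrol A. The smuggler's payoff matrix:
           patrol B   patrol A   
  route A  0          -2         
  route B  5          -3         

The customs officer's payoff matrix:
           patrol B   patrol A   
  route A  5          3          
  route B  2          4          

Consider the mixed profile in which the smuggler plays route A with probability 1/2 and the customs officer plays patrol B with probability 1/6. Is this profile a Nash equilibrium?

Yes

Check the customs officer's indifference given the smuggler's mix p = 1/2:
  payoff from patrol B = 7/2; payoff from patrol A = 7/2 — equal.
Check the smuggler's indifference given the customs officer's mix q = 1/6:
  payoff from route A = -5/3; payoff from route B = -5/3 — equal.
Both players are indifferent, so neither can profitably deviate.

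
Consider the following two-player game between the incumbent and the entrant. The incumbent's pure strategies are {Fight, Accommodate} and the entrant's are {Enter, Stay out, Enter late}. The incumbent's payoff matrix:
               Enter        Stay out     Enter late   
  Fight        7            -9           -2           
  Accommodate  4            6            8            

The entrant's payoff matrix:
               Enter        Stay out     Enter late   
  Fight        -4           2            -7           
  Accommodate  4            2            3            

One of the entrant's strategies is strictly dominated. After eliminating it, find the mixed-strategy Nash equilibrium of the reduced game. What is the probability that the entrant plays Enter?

q = 5/6

The entrant's strategy Enter late is strictly dominated by Enter: -4 > -7 and 4 > 3. Eliminate Enter late.
The entrant's mix must leave the incumbent indifferent between Fight and Accommodate.
  the incumbent's expected payoff from Fight: q·7 + (1−q)·(-9) = 16q - 9
  the incumbent's expected payoff from Accommodate: q·4 + (1−q)·6 = -2q + 6
  16q - 9 = -2q + 6  ⇒  18q = 15  ⇒  q = 5/6.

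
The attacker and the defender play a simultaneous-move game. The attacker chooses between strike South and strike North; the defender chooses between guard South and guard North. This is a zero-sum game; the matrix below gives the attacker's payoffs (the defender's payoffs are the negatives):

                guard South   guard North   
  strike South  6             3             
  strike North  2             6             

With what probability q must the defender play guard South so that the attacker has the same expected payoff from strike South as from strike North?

q = 3/7

The defender's mix must leave the attacker indifferent between strike South and strike North.
  the attacker's payoff to strike South: q·6 + (1−q)·3 = 3q + 3
  the attacker's payoff to strike North: q·2 + (1−q)·6 = -4q + 6
  3q + 3 = -4q + 6  ⇒  7q = 3  ⇒  q = 3/7.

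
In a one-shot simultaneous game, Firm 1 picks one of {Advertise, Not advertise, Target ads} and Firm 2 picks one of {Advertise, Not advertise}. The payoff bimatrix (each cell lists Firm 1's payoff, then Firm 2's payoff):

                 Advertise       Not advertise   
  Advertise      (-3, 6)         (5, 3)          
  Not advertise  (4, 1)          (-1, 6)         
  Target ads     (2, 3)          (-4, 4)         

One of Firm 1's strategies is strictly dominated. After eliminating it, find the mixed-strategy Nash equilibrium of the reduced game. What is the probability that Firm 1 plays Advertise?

p = 5/8

Firm 1's strategy Target ads is strictly dominated by Not advertise: 4 > 2 and -1 > -4. Eliminate Target ads.
Firm 1's mix must leave Firm 2 indifferent between Advertise and Not advertise.
  Firm 2's expected payoff from Advertise: p·6 + (1−p)·1 = 5p + 1
  Firm 2's expected payoff from Not advertise: p·3 + (1−p)·6 = -3p + 6
  5p + 1 = -3p + 6  ⇒  8p = 5  ⇒  p = 5/8.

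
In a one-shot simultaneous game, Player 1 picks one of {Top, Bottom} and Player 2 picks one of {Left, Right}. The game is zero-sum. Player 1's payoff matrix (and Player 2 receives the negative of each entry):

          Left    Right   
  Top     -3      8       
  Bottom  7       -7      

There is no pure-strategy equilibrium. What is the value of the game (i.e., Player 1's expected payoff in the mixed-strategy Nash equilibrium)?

Set Player 1's expected payoff from Top equal to that from Bottom:
  Player 1's expected payoff from Top: q·(-3) + (1−q)·8 = -11q + 8
  Player 1's expected payoff from Bottom: q·7 + (1−q)·(-7) = 14q - 7
  -11q + 8 = 14q - 7  ⇒  -25q = -15  ⇒  q = 3/5.
The value is Player 1's expected payoff against this mix (using Top): (3/5)·(-3) + (2/5)·8 = 7/5.

v = 7/5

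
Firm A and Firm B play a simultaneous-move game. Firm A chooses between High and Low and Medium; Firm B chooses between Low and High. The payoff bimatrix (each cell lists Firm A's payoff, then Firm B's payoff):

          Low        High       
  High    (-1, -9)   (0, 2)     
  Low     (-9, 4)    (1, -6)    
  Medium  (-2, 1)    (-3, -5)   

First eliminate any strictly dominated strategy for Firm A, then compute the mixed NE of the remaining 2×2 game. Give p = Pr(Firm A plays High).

Firm A's strategy Medium is strictly dominated by High: -1 > -2 and 0 > -3. Eliminate Medium.
In a mixed equilibrium Firm B is indifferent between Low and High; this condition fixes p.
  Firm B's payoff to Low: p·(-9) + (1−p)·4 = -13p + 4
  Firm B's payoff to High: p·2 + (1−p)·(-6) = 8p - 6
  -13p + 4 = 8p - 6  ⇒  -21p = -10  ⇒  p = 10/21.

p = 10/21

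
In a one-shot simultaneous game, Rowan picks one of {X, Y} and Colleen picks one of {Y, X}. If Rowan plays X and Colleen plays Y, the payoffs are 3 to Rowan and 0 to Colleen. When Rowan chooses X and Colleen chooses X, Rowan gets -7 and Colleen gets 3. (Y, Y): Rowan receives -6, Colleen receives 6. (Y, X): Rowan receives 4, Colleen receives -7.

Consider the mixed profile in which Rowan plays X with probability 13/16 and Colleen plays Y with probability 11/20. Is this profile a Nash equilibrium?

Check Colleen's indifference given Rowan's mix p = 13/16:
  payoff from Y = 9/8; payoff from X = 9/8 — equal.
Check Rowan's indifference given Colleen's mix q = 11/20:
  payoff from X = -3/2; payoff from Y = -3/2 — equal.
Both players are indifferent, so neither can profitably deviate.

Yes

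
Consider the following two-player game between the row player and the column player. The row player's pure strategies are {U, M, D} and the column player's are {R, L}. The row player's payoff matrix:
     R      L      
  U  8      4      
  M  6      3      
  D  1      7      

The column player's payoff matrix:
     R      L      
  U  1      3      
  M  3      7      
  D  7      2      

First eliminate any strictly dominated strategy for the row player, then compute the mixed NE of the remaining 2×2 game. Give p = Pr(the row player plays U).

p = 5/7

The row player's strategy M is strictly dominated by U: 8 > 6 and 4 > 3. Eliminate M.
For the column player to be willing to mix, the column player must be indifferent between R and L, which pins down the row player's mix.
  the column player's payoff to R: p·1 + (1−p)·7 = -6p + 7
  the column player's payoff to L: p·3 + (1−p)·2 = p + 2
  -6p + 7 = p + 2  ⇒  -7p = -5  ⇒  p = 5/7.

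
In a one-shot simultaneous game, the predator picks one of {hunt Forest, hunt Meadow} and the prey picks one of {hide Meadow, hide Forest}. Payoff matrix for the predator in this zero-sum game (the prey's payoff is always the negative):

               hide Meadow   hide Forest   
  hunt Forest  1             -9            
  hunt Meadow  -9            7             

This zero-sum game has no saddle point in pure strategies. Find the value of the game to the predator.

v = -37/13

The predator's indifference between hunt Forest and hunt Meadow determines the prey's mixing probability q:
  the predator's expected payoff from hunt Forest: q·1 + (1−q)·(-9) = 10q - 9
  the predator's expected payoff from hunt Meadow: q·(-9) + (1−q)·7 = -16q + 7
  10q - 9 = -16q + 7  ⇒  26q = 16  ⇒  q = 8/13.
The value is the predator's expected payoff against this mix (using hunt Forest): (8/13)·1 + (5/13)·(-9) = -37/13.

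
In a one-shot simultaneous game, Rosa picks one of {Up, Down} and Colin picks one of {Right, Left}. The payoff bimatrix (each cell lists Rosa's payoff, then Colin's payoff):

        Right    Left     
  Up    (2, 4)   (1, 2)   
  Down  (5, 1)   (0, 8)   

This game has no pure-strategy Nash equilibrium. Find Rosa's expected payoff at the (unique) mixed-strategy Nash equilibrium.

5/4

Set Rosa's expected payoff from Up equal to that from Down:
  Rosa's payoff from Up: q·2 + (1−q)·1 = q + 1
  Rosa's payoff from Down: q·5 + (1−q)·0 = 5q
  q + 1 = 5q  ⇒  -4q = -1  ⇒  q = 1/4.
At equilibrium Rosa is indifferent across rows, so Rosa's payoff equals the payoff from Up: (1/4)·2 + (3/4)·1 = 5/4.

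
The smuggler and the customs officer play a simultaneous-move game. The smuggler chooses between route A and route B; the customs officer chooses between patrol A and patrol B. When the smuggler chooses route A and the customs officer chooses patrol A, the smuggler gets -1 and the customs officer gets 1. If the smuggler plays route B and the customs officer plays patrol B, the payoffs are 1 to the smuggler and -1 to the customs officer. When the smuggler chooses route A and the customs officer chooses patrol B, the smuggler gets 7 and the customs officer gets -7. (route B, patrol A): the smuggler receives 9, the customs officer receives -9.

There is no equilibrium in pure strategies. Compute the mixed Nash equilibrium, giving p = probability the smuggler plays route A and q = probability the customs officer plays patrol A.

p = 1/2, q = 3/8

Set the customs officer's expected payoff from patrol A equal to that from patrol B:
  the customs officer's expected payoff from patrol A: p·1 + (1−p)·(-9) = 10p - 9
  the customs officer's expected payoff from patrol B: p·(-7) + (1−p)·(-1) = -6p - 1
  10p - 9 = -6p - 1  ⇒  16p = 8  ⇒  p = 1/2.
The smuggler's indifference between route A and route B determines the customs officer's mixing probability q:
  the smuggler's payoff to route A: q·(-1) + (1−q)·7 = -8q + 7
  the smuggler's payoff to route B: q·9 + (1−q)·1 = 8q + 1
  -8q + 7 = 8q + 1  ⇒  -16q = -6  ⇒  q = 3/8.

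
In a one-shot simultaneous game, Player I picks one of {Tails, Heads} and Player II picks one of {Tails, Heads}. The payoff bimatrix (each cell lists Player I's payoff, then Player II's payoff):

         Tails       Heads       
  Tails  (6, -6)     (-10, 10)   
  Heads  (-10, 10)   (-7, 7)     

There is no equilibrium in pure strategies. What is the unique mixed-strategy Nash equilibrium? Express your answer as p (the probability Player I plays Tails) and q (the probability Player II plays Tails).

Set Player II's expected payoff from Tails equal to that from Heads:
  Player II's expected payoff from Tails: p·(-6) + (1−p)·10 = -16p + 10
  Player II's expected payoff from Heads: p·10 + (1−p)·7 = 3p + 7
  -16p + 10 = 3p + 7  ⇒  -19p = -3  ⇒  p = 3/19.
For Player I to be willing to mix, Player I must be indifferent between Tails and Heads, which pins down Player II's mix.
  Player I's expected payoff from Tails: q·6 + (1−q)·(-10) = 16q - 10
  Player I's expected payoff from Heads: q·(-10) + (1−q)·(-7) = -3q - 7
  16q - 10 = -3q - 7  ⇒  19q = 3  ⇒  q = 3/19.

p = 3/19, q = 3/19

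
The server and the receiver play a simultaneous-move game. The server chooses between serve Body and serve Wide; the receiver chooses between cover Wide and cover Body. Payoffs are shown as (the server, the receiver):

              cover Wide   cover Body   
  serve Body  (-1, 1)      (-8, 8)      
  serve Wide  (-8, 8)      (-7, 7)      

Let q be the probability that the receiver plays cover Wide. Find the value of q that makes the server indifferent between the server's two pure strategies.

In a mixed equilibrium the server is indifferent between serve Body and serve Wide; this condition fixes q.
  the server's payoff from serve Body: q·(-1) + (1−q)·(-8) = 7q - 8
  the server's payoff from serve Wide: q·(-8) + (1−q)·(-7) = -q - 7
  7q - 8 = -q - 7  ⇒  8q = 1  ⇒  q = 1/8.

q = 1/8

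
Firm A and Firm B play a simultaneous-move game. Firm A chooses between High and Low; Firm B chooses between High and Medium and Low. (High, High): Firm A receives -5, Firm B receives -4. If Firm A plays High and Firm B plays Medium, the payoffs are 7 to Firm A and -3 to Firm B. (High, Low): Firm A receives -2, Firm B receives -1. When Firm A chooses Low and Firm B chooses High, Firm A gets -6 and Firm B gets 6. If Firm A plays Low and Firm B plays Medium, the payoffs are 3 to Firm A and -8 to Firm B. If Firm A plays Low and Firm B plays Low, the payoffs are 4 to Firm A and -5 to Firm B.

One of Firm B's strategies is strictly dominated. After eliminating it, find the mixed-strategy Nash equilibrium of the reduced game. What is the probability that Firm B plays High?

Firm B's strategy Medium is strictly dominated by Low: -1 > -3 and -5 > -8. Eliminate Medium.
In a mixed equilibrium Firm A is indifferent between High and Low; this condition fixes q.
  Firm A's payoff to High: q·(-5) + (1−q)·(-2) = -3q - 2
  Firm A's payoff to Low: q·(-6) + (1−q)·4 = -10q + 4
  -3q - 2 = -10q + 4  ⇒  7q = 6  ⇒  q = 6/7.

q = 6/7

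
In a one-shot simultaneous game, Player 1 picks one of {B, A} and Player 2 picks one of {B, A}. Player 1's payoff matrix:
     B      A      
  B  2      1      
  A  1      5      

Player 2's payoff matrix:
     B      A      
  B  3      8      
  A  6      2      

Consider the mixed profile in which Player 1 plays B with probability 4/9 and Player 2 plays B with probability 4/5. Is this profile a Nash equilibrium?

Check Player 2's indifference given Player 1's mix p = 4/9:
  payoff from B = 14/3; payoff from A = 14/3 — equal.
Check Player 1's indifference given Player 2's mix q = 4/5:
  payoff from B = 9/5; payoff from A = 9/5 — equal.
Both players are indifferent, so neither can profitably deviate.

Yes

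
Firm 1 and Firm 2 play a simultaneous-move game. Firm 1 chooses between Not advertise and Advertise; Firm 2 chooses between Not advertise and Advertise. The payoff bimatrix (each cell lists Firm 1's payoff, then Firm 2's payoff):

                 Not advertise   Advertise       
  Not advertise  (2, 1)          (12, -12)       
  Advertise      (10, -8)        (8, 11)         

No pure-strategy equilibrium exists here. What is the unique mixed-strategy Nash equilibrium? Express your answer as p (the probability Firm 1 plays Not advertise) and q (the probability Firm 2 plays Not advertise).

In a mixed equilibrium Firm 2 is indifferent between Not advertise and Advertise; this condition fixes p.
  Firm 2's payoff from Not advertise: p·1 + (1−p)·(-8) = 9p - 8
  Firm 2's payoff from Advertise: p·(-12) + (1−p)·11 = -23p + 11
  9p - 8 = -23p + 11  ⇒  32p = 19  ⇒  p = 19/32.
Set Firm 1's expected payoff from Not advertise equal to that from Advertise:
  Firm 1's payoff from Not advertise: q·2 + (1−q)·12 = -10q + 12
  Firm 1's payoff from Advertise: q·10 + (1−q)·8 = 2q + 8
  -10q + 12 = 2q + 8  ⇒  -12q = -4  ⇒  q = 1/3.

p = 19/32, q = 1/3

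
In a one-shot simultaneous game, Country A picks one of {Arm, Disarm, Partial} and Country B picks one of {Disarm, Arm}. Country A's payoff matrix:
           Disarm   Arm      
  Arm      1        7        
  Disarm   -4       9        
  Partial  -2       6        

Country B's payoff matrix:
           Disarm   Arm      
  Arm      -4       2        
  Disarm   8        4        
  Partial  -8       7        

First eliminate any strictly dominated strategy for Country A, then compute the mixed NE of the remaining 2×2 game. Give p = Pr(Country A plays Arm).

p = 2/5

Country A's strategy Partial is strictly dominated by Arm: 1 > -2 and 7 > 6. Eliminate Partial.
Country A's mix must leave Country B indifferent between Disarm and Arm.
  Country B's payoff to Disarm: p·(-4) + (1−p)·8 = -12p + 8
  Country B's payoff to Arm: p·2 + (1−p)·4 = -2p + 4
  -12p + 8 = -2p + 4  ⇒  -10p = -4  ⇒  p = 2/5.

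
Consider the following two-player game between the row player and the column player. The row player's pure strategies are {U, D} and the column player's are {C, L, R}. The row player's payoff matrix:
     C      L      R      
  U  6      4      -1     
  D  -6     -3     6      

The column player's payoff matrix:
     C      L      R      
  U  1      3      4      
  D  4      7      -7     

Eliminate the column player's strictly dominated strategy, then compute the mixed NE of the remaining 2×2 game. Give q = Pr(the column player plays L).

The column player's strategy C is strictly dominated by L: 3 > 1 and 7 > 4. Eliminate C.
Set the row player's expected payoff from U equal to that from D:
  the row player's expected payoff from U: q·4 + (1−q)·(-1) = 5q - 1
  the row player's expected payoff from D: q·(-3) + (1−q)·6 = -9q + 6
  5q - 1 = -9q + 6  ⇒  14q = 7  ⇒  q = 1/2.

q = 1/2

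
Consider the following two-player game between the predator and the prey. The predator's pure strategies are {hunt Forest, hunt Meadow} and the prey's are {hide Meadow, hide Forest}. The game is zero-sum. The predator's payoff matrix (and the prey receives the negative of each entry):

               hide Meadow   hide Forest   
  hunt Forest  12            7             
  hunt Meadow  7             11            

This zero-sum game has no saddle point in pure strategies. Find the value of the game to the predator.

For the predator to be willing to mix, the predator must be indifferent between hunt Forest and hunt Meadow, which pins down the prey's mix.
  the predator's expected payoff from hunt Forest: q·12 + (1−q)·7 = 5q + 7
  the predator's expected payoff from hunt Meadow: q·7 + (1−q)·11 = -4q + 11
  5q + 7 = -4q + 11  ⇒  9q = 4  ⇒  q = 4/9.
The value is the predator's expected payoff against this mix (using hunt Forest): (4/9)·12 + (5/9)·7 = 83/9.

v = 83/9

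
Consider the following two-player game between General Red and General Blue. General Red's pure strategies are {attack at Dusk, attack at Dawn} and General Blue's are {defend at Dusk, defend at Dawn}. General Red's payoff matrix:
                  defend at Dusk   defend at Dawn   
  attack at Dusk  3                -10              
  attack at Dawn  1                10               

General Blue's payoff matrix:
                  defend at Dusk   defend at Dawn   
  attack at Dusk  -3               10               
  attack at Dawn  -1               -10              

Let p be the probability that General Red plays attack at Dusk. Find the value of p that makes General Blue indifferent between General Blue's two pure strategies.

For General Blue to be willing to mix, General Blue must be indifferent between defend at Dusk and defend at Dawn, which pins down General Red's mix.
  General Blue's payoff from defend at Dusk: p·(-3) + (1−p)·(-1) = -2p - 1
  General Blue's payoff from defend at Dawn: p·10 + (1−p)·(-10) = 20p - 10
  -2p - 1 = 20p - 10  ⇒  -22p = -9  ⇒  p = 9/22.

p = 9/22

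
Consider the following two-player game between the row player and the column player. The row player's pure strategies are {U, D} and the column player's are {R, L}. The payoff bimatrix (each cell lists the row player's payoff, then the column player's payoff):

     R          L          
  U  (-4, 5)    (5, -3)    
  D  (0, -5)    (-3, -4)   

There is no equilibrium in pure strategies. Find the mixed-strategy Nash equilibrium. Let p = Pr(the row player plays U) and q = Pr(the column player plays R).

p = 1/9, q = 2/3

In a mixed equilibrium the column player is indifferent between R and L; this condition fixes p.
  the column player's payoff from R: p·5 + (1−p)·(-5) = 10p - 5
  the column player's payoff from L: p·(-3) + (1−p)·(-4) = p - 4
  10p - 5 = p - 4  ⇒  9p = 1  ⇒  p = 1/9.
In a mixed equilibrium the row player is indifferent between U and D; this condition fixes q.
  the row player's payoff to U: q·(-4) + (1−q)·5 = -9q + 5
  the row player's payoff to D: q·0 + (1−q)·(-3) = 3q - 3
  -9q + 5 = 3q - 3  ⇒  -12q = -8  ⇒  q = 2/3.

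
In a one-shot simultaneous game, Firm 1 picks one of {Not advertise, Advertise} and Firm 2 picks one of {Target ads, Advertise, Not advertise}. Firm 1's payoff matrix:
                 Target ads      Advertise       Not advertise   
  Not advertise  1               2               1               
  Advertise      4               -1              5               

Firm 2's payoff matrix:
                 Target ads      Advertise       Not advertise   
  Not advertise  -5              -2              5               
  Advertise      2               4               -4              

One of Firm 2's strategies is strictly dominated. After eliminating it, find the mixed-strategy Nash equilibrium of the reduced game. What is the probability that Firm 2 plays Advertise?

Firm 2's strategy Target ads is strictly dominated by Advertise: -2 > -5 and 4 > 2. Eliminate Target ads.
Firm 2's mix must leave Firm 1 indifferent between Not advertise and Advertise.
  Firm 1's payoff from Not advertise: q·2 + (1−q)·1 = q + 1
  Firm 1's payoff from Advertise: q·(-1) + (1−q)·5 = -6q + 5
  q + 1 = -6q + 5  ⇒  7q = 4  ⇒  q = 4/7.

q = 4/7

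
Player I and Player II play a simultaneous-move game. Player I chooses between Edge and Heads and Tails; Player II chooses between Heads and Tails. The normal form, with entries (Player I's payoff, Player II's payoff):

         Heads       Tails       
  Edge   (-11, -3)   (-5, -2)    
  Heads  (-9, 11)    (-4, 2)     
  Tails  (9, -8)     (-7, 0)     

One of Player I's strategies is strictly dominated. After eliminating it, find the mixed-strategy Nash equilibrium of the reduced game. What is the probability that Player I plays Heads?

Player I's strategy Edge is strictly dominated by Heads: -9 > -11 and -4 > -5. Eliminate Edge.
Player II's indifference between Heads and Tails determines Player I's mixing probability p:
  Player II's expected payoff from Heads: p·11 + (1−p)·(-8) = 19p - 8
  Player II's expected payoff from Tails: p·2 + (1−p)·0 = 2p
  19p - 8 = 2p  ⇒  17p = 8  ⇒  p = 8/17.

p = 8/17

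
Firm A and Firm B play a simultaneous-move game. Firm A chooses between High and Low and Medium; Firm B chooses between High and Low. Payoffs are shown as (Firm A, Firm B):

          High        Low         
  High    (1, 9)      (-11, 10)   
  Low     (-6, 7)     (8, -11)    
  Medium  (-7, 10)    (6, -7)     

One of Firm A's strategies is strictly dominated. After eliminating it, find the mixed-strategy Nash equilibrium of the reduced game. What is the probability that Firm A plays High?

Firm A's strategy Medium is strictly dominated by Low: -6 > -7 and 8 > 6. Eliminate Medium.
In a mixed equilibrium Firm B is indifferent between High and Low; this condition fixes p.
  Firm B's payoff from High: p·9 + (1−p)·7 = 2p + 7
  Firm B's payoff from Low: p·10 + (1−p)·(-11) = 21p - 11
  2p + 7 = 21p - 11  ⇒  -19p = -18  ⇒  p = 18/19.

p = 18/19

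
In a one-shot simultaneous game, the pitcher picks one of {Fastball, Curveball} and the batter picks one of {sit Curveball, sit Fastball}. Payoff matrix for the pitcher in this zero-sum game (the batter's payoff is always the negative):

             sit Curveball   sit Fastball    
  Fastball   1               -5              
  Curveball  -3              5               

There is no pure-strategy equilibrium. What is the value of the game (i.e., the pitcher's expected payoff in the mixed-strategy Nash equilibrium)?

In a mixed equilibrium the pitcher is indifferent between Fastball and Curveball; this condition fixes q.
  the pitcher's expected payoff from Fastball: q·1 + (1−q)·(-5) = 6q - 5
  the pitcher's expected payoff from Curveball: q·(-3) + (1−q)·5 = -8q + 5
  6q - 5 = -8q + 5  ⇒  14q = 10  ⇒  q = 5/7.
The value is the pitcher's expected payoff against this mix (using Fastball): (5/7)·1 + (2/7)·(-5) = -5/7.

v = -5/7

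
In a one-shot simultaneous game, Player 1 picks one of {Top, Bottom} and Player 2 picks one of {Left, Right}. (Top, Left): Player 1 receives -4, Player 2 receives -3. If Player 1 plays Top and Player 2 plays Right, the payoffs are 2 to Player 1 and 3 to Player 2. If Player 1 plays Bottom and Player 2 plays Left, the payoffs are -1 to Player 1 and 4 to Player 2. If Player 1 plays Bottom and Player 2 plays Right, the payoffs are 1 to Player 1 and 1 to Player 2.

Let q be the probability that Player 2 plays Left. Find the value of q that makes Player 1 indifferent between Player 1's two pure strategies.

In a mixed equilibrium Player 1 is indifferent between Top and Bottom; this condition fixes q.
  Player 1's payoff to Top: q·(-4) + (1−q)·2 = -6q + 2
  Player 1's payoff to Bottom: q·(-1) + (1−q)·1 = -2q + 1
  -6q + 2 = -2q + 1  ⇒  -4q = -1  ⇒  q = 1/4.

q = 1/4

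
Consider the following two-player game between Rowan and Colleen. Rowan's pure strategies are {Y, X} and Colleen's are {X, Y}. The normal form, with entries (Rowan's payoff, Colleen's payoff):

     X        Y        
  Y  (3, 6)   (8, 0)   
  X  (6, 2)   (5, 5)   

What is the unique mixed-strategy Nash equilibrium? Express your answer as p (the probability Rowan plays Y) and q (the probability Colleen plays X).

p = 1/3, q = 1/2

Colleen's indifference between X and Y determines Rowan's mixing probability p:
  Colleen's expected payoff from X: p·6 + (1−p)·2 = 4p + 2
  Colleen's expected payoff from Y: p·0 + (1−p)·5 = -5p + 5
  4p + 2 = -5p + 5  ⇒  9p = 3  ⇒  p = 1/3.
Set Rowan's expected payoff from Y equal to that from X:
  Rowan's payoff to Y: q·3 + (1−q)·8 = -5q + 8
  Rowan's payoff to X: q·6 + (1−q)·5 = q + 5
  -5q + 8 = q + 5  ⇒  -6q = -3  ⇒  q = 1/2.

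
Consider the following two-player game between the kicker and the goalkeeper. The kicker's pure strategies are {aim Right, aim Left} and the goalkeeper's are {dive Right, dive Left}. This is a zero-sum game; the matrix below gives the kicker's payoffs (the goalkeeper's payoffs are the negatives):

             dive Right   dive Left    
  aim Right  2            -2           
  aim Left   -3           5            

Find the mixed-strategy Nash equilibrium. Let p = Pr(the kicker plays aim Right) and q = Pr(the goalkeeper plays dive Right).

p = 2/3, q = 7/12

The goalkeeper's indifference between dive Right and dive Left determines the kicker's mixing probability p:
  the goalkeeper's payoff to dive Right: p·(-2) + (1−p)·3 = -5p + 3
  the goalkeeper's payoff to dive Left: p·2 + (1−p)·(-5) = 7p - 5
  -5p + 3 = 7p - 5  ⇒  -12p = -8  ⇒  p = 2/3.
In a mixed equilibrium the kicker is indifferent between aim Right and aim Left; this condition fixes q.
  the kicker's payoff from aim Right: q·2 + (1−q)·(-2) = 4q - 2
  the kicker's payoff from aim Left: q·(-3) + (1−q)·5 = -8q + 5
  4q - 2 = -8q + 5  ⇒  12q = 7  ⇒  q = 7/12.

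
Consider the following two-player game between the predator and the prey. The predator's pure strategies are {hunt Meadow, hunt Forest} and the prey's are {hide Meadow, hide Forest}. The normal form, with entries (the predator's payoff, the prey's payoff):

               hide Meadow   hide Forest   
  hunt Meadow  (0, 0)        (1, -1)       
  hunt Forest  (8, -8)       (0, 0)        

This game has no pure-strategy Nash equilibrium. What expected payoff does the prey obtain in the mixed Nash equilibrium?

-8/9

Set the prey's expected payoff from hide Meadow equal to that from hide Forest:
  the prey's expected payoff from hide Meadow: p·0 + (1−p)·(-8) = 8p - 8
  the prey's expected payoff from hide Forest: p·(-1) + (1−p)·0 = -p
  8p - 8 = -p  ⇒  9p = 8  ⇒  p = 8/9.
At equilibrium the prey is indifferent across columns, so the prey's payoff equals the payoff from hide Meadow: (8/9)·0 + (1/9)·(-8) = -8/9.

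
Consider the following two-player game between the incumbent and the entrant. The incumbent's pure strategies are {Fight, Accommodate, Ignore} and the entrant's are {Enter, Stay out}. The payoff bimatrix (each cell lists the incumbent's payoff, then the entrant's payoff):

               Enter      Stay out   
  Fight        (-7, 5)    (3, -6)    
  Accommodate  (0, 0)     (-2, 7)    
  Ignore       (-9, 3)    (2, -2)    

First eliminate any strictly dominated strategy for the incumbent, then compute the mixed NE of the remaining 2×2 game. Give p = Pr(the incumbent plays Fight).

The incumbent's strategy Ignore is strictly dominated by Fight: -7 > -9 and 3 > 2. Eliminate Ignore.
The entrant's indifference between Enter and Stay out determines the incumbent's mixing probability p:
  the entrant's expected payoff from Enter: p·5 + (1−p)·0 = 5p
  the entrant's expected payoff from Stay out: p·(-6) + (1−p)·7 = -13p + 7
  5p = -13p + 7  ⇒  18p = 7  ⇒  p = 7/18.

p = 7/18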